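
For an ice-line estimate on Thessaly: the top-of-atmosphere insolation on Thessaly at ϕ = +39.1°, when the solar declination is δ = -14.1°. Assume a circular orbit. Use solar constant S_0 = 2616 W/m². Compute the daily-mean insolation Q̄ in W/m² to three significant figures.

Q̄ ≈ 439 W/m²

cos h₀ = −tan(+39.1°) tan(-14.100°) = 0.2041, h₀ = 1.3652 rad.
Bracket: h₀ sin ϕ sin δ + cos ϕ cos δ sin h₀ = 1.3652×0.63068×-0.24362 + 0.77605×0.96987×0.97894 = -0.209758 + 0.736816 = 0.527058.
Q̄ = (S_0/π) × [bracket] = (2616/π) × 0.527058 = 438.9 W/m².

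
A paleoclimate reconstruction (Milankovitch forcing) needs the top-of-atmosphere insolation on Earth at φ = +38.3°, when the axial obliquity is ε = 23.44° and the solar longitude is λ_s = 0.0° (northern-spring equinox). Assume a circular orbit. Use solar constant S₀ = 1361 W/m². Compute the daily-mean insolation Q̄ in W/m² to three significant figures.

Q̄ ≈ 340 W/m²

Solar declination: sin δ = sin ε · sin λ_s = sin 23.44° × sin 0.0° = 0.00000, so δ = +0.000°.
cos H₀ = −tan(+38.3°) tan(+0.000°) = -0.0000, H₀ = 1.5708 rad.
Bracket: H₀ sin φ sin δ + cos φ cos δ sin H₀ = 1.5708×0.61978×0.00000 + 0.78478×1.00000×1.00000 = 0.000000 + 0.784780 = 0.784780.
Q̄ = (S₀/π) × [bracket] = (1361/π) × 0.784780 = 340.0 W/m².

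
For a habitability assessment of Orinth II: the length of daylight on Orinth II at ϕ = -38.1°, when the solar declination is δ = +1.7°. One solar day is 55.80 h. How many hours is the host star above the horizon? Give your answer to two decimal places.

27.49 h

cos h₀ = −tan ϕ · tan δ = −tan(-38.1°) × tan(+1.700°) = 0.0233, so h₀ = 1.5475 rad = 88.67°.
Daylight = 2h₀/(2π) × 55.80 h = (1.5475/π) × 55.80 = 27.49 h.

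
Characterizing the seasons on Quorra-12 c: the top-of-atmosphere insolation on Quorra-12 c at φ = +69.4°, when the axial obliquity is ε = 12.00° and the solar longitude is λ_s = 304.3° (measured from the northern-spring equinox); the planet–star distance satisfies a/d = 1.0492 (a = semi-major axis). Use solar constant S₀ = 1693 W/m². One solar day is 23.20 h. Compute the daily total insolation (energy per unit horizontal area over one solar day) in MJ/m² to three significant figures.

Solar declination: sin δ = sin ε · sin λ_s = sin 12.00° × sin 304.3° = -0.17176, so δ = -9.890°.
cos H₀ = −tan(+69.4°) tan(-9.890°) = 0.4638, H₀ = 1.0885 rad.
Bracket: H₀ sin φ sin δ + cos φ cos δ sin H₀ = 1.0885×0.93606×-0.17176 + 0.35184×0.98514×0.88592 = -0.175006 + 0.307070 = 0.132064.
Inverse-square distance factor (a/d)² = 1.0492² = 1.100821.
Q̄ = (S₀/π) × 1.100821 × [bracket] = (1693/π) × 1.100821 × 0.132064 = 78.344 W/m².
Daily total = Q̄ × 23.20 h × 3600 s/h = 78.344 × 23.20 × 3600 / 10⁶ = 6.543 MJ/m².

6.54 MJ/m²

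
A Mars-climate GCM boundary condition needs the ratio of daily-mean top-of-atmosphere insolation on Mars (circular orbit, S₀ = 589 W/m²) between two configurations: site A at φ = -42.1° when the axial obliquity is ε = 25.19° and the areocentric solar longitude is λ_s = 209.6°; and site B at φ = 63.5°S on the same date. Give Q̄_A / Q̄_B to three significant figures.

— Configuration A (φ=-42.1°):
sin δ = sin 25.19° × sin 209.6° = -0.21023, so δ = -12.136°.
cos H₀ = −tan(-42.1°) tan(-12.136°) = -0.1943, H₀ = 1.7663 rad.
Bracket: H₀ sin φ sin δ + cos φ cos δ sin H₀ = 1.7663×-0.67043×-0.21023 + 0.74198×0.97765×0.98094 = 0.248950 + 0.711571 = 0.960521.
Q̄ = (S₀/π) × [bracket] = (589/π) × 0.960521 = 180.08 W/m².
— Configuration B (φ=-63.5°):
cos H₀ = −tan(-63.5°) tan(-12.136°) = -0.4313, H₀ = 2.0167 rad.
Bracket: H₀ sin φ sin δ + cos φ cos δ sin H₀ = 2.0167×-0.89493×-0.21023 + 0.44620×0.97765×0.90221 = 0.379424 + 0.393569 = 0.772993.
Q̄ = (S₀/π) × [bracket] = (589/π) × 0.772993 = 144.92 W/m².
Ratio Q̄_A / Q̄_B = 180.08 / 144.92 = 1.243.

Q̄_A / Q̄_B ≈ 1.24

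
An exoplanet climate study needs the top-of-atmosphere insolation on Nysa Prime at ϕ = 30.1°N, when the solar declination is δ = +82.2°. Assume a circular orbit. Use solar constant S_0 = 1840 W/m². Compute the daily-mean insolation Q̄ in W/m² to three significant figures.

cos h₀ = −tan(+30.1°) tan(+82.200°) = -4.2318 ≤ −1 ⇒ polar day, h₀ = π.
Bracket: h₀ sin ϕ sin δ + cos ϕ cos δ sin h₀ = 3.1416×0.50151×0.99075 + 0.86515×0.13572×0.00000 = 1.560970 + 0.000000 = 1.560970.
Q̄ = (S_0/π) × [bracket] = (1840/π) × 1.560970 = 914.2 W/m².

Q̄ ≈ 914 W/m²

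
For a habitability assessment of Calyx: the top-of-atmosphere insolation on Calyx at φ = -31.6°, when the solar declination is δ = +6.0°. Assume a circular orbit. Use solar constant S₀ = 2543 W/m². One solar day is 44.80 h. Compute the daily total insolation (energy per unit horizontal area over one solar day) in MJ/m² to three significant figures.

cos H₀ = −tan(-31.6°) tan(+6.000°) = 0.0647, H₀ = 1.5061 rad.
Bracket: H₀ sin φ sin δ + cos φ cos δ sin H₀ = 1.5061×-0.52399×0.10453 + 0.85173×0.99452×0.99791 = -0.082493 + 0.845292 = 0.762799.
Q̄ = (S₀/π) × [bracket] = (2543/π) × 0.762799 = 617.46 W/m².
Daily total = Q̄ × 44.80 h × 3600 s/h = 617.46 × 44.80 × 3600 / 10⁶ = 99.58 MJ/m².

99.6 MJ/m²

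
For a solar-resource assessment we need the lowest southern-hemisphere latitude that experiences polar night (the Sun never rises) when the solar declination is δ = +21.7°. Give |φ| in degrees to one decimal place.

Polar night requires cos H₀ = −tan φ tan δ ≥ 1, i.e. tan φ tan δ ≤ −1.
The boundary is |tan φ| · |tan δ| = 1, so |φ| = 90° − |δ| = 90° − 21.7° = 68.3° in the southern hemisphere.

|φ| = 68.3°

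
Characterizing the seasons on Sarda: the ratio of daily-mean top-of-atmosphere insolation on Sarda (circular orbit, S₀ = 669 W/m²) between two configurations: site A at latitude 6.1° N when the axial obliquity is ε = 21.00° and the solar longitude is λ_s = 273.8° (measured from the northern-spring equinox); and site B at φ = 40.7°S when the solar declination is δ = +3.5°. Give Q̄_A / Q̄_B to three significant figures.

— Configuration A (φ=+6.1°):
Solar declination: sin δ = sin ε · sin λ_s = sin 21.00° × sin 273.8° = -0.35758, so δ = -20.952°.
cos H₀ = −tan(+6.1°) tan(-20.952°) = 0.0409, H₀ = 1.5299 rad.
Bracket: H₀ sin φ sin δ + cos φ cos δ sin H₀ = 1.5299×0.10626×-0.35758 + 0.99434×0.93388×0.99916 = -0.058131 + 0.927814 = 0.869683.
Q̄ = (S₀/π) × [bracket] = (669/π) × 0.869683 = 185.20 W/m².
— Configuration B (φ=-40.7°):
cos H₀ = −tan(-40.7°) tan(+3.500°) = 0.0526, H₀ = 1.5182 rad.
Bracket: H₀ sin φ sin δ + cos φ cos δ sin H₀ = 1.5182×-0.65210×0.06105 + 0.75813×0.99813×0.99862 = -0.060441 + 0.755668 = 0.695227.
Q̄ = (S₀/π) × [bracket] = (669/π) × 0.695227 = 148.05 W/m².
Ratio Q̄_A / Q̄_B = 185.20 / 148.05 = 1.251.

Q̄_A / Q̄_B ≈ 1.25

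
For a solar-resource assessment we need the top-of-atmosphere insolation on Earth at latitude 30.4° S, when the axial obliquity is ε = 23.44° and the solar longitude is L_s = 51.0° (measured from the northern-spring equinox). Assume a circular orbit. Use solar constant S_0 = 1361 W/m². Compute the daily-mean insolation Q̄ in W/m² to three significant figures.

Solar declination: sin δ = sin ε · sin L_s = sin 23.44° × sin 51.0° = 0.30914, so δ = +18.007°.
cos h₀ = −tan(-30.4°) tan(+18.007°) = 0.1907, h₀ = 1.3789 rad.
Bracket: h₀ sin ϕ sin δ + cos ϕ cos δ sin h₀ = 1.3789×-0.50603×0.30914 + 0.86251×0.95102×0.98165 = -0.215707 + 0.805212 = 0.589505.
Q̄ = (S_0/π) × [bracket] = (1361/π) × 0.589505 = 255.4 W/m².

Q̄ ≈ 255 W/m²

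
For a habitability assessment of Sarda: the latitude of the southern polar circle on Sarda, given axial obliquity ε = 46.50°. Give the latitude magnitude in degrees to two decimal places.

The polar circle is the lowest latitude that experiences at least one full rotation of continuous darkness at the northern-summer solstice; it lies at |φ| = 90° − ε = 90° − 46.50° = 43.50°.

43.50°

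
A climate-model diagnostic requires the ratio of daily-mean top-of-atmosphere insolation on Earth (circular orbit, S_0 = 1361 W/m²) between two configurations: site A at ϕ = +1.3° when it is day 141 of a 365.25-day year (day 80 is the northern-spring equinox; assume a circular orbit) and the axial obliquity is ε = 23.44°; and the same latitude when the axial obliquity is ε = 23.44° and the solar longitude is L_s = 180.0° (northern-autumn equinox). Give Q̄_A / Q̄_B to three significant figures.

Q̄_A / Q̄_B ≈ 0.951

— Configuration A (ϕ=+1.3°):
Solar longitude: L_s = 360° × (141 − 80)/365.25 = 60.123°.
sin δ = sin 23.44° × sin 60.123° = 0.34492, so δ = +20.177°.
cos h₀ = −tan(+1.3°) tan(+20.177°) = -0.0083, h₀ = 1.5791 rad.
Bracket: h₀ sin ϕ sin δ + cos ϕ cos δ sin h₀ = 1.5791×0.02269×0.34492 + 0.99974×0.93863×0.99997 = 0.012358 + 0.938358 = 0.950716.
Q̄ = (S_0/π) × [bracket] = (1361/π) × 0.950716 = 411.87 W/m².
— Configuration B (ϕ=+1.3°):
Solar declination: sin δ = sin ε · sin L_s = sin 23.44° × sin 180.0° = 0.00000, so δ = +0.000°.
cos h₀ = −tan(+1.3°) tan(+0.000°) = -0.0000, h₀ = 1.5708 rad.
Bracket: h₀ sin ϕ sin δ + cos ϕ cos δ sin h₀ = 1.5708×0.02269×0.00000 + 0.99974×1.00000×1.00000 = 0.000000 + 0.999740 = 0.999740.
Q̄ = (S_0/π) × [bracket] = (1361/π) × 0.999740 = 433.11 W/m².
Ratio Q̄_A / Q̄_B = 411.87 / 433.11 = 0.9510.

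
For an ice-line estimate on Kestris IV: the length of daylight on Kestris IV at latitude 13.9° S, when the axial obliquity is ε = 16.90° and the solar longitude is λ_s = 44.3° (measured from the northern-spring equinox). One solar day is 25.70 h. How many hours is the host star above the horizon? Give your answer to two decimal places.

Solar declination: sin δ = sin ε · sin λ_s = sin 16.90° × sin 44.3° = 0.20303, so δ = +11.714°.
cos H₀ = −tan φ · tan δ = −tan(-13.9°) × tan(+11.714°) = 0.0513, so H₀ = 1.5195 rad = 87.06°.
Daylight = 2H₀/(2π) × 25.70 h = (1.5195/π) × 25.70 = 12.43 h.

12.43 h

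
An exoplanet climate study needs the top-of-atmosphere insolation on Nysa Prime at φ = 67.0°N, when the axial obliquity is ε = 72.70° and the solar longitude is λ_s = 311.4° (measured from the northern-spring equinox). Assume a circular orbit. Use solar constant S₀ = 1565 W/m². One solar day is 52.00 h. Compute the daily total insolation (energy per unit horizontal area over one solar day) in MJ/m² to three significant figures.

0.00 MJ/m²

Solar declination: sin δ = sin ε · sin λ_s = sin 72.70° × sin 311.4° = -0.71618, so δ = -45.740°.
cos H₀ = −tan(+67.0°) tan(-45.740°) = 2.4175 ≥ 1 ⇒ polar night, H₀ = 0 and Q̄ = 0.
Daily total = Q̄ × 52.00 h × 3600 s/h = 0.00 MJ/m².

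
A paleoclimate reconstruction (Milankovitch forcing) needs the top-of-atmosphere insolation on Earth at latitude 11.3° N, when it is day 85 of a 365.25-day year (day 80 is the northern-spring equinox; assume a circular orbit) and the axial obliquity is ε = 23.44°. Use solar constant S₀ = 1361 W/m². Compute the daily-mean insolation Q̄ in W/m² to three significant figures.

Solar longitude: λ_s = 360° × (85 − 80)/365.25 = 4.928°.
sin δ = sin 23.44° × sin 4.928° = 0.03417, so δ = +1.958°.
cos H₀ = −tan(+11.3°) tan(+1.958°) = -0.0068, H₀ = 1.5776 rad.
Bracket: H₀ sin φ sin δ + cos φ cos δ sin H₀ = 1.5776×0.19595×0.03417 + 0.98061×0.99942×0.99998 = 0.010563 + 0.980022 = 0.990585.
Q̄ = (S₀/π) × [bracket] = (1361/π) × 0.990585 = 429.1 W/m².

Q̄ ≈ 429 W/m²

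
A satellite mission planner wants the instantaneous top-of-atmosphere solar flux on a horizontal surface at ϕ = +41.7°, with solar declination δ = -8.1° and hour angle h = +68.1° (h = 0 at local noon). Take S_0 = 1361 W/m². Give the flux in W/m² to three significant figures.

248 W/m²

cos θ_z = sin ϕ sin δ + cos ϕ cos δ cos h = -0.093732 + 0.275709 = 0.181977.
Flux = S_0 · cos θ_z = 1361 × 0.181977 = 247.7 W/m².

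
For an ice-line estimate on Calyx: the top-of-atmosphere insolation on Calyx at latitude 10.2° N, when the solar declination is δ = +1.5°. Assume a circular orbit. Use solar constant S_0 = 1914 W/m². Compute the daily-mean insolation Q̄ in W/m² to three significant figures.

Q̄ ≈ 604 W/m²

cos h₀ = −tan(+10.2°) tan(+1.500°) = -0.0047, h₀ = 1.5755 rad.
Bracket: h₀ sin ϕ sin δ + cos ϕ cos δ sin h₀ = 1.5755×0.17708×0.02618 + 0.98420×0.99966×0.99999 = 0.007304 + 0.983856 = 0.991160.
Q̄ = (S_0/π) × [bracket] = (1914/π) × 0.991160 = 603.9 W/m².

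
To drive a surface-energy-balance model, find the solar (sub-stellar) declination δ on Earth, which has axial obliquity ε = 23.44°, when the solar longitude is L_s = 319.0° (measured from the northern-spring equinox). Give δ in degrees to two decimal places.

sin δ = sin ε · sin L_s = sin 23.44° × sin 319.0° = -0.260973.
δ = arcsin(-0.260973) = -15.13°.

δ = -15.13°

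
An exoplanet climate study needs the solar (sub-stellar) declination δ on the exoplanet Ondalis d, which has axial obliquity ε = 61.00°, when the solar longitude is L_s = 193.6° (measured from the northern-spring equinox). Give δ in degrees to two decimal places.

sin δ = sin ε · sin L_s = sin 61.00° × sin 193.6° = -0.205660.
δ = arcsin(-0.205660) = -11.87°.

δ = -11.87°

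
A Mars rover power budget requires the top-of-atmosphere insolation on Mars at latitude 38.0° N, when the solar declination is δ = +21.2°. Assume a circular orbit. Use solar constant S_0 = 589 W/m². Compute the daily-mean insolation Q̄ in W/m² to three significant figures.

Q̄ ≈ 210 W/m²

cos h₀ = −tan(+38.0°) tan(+21.200°) = -0.3030, h₀ = 1.8787 rad.
Bracket: h₀ sin ϕ sin δ + cos ϕ cos δ sin h₀ = 1.8787×0.61566×0.36162 + 0.78801×0.93232×0.95298 = 0.418264 + 0.700133 = 1.118397.
Q̄ = (S_0/π) × [bracket] = (589/π) × 1.118397 = 209.7 W/m².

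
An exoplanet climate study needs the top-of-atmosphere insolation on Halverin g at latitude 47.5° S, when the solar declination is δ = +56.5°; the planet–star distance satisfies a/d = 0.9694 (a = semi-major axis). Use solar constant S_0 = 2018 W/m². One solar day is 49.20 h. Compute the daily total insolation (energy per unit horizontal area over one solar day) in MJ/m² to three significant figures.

cos h₀ = −tan(-47.5°) tan(+56.500°) = 1.6488 ≥ 1 ⇒ polar night, h₀ = 0 and Q̄ = 0.
Inverse-square distance factor (a/d)² = 0.9694² = 0.939736.
Daily total = Q̄ × 49.20 h × 3600 s/h = 0.00 MJ/m².

0.00 MJ/m²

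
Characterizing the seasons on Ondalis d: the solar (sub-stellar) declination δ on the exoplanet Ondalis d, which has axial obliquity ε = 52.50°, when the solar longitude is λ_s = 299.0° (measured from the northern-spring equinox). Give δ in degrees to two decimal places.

sin δ = sin ε · sin λ_s = sin 52.50° × sin 299.0° = -0.693882.
δ = arcsin(-0.693882) = -43.94°.

δ = -43.94°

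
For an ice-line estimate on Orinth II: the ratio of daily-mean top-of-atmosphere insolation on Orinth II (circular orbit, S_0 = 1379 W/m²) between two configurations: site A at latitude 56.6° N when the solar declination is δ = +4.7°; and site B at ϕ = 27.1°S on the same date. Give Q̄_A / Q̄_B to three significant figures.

— Configuration A (ϕ=+56.6°):
cos h₀ = −tan(+56.6°) tan(+4.700°) = -0.1247, h₀ = 1.6958 rad.
Bracket: h₀ sin ϕ sin δ + cos ϕ cos δ sin h₀ = 1.6958×0.83485×0.08194 + 0.55048×0.99664×0.99220 = 0.116006 + 0.544351 = 0.660357.
Q̄ = (S_0/π) × [bracket] = (1379/π) × 0.660357 = 289.86 W/m².
— Configuration B (ϕ=-27.1°):
cos h₀ = −tan(-27.1°) tan(+4.700°) = 0.0421, h₀ = 1.5287 rad.
Bracket: h₀ sin ϕ sin δ + cos ϕ cos δ sin h₀ = 1.5287×-0.45554×0.08194 + 0.89021×0.99664×0.99911 = -0.057062 + 0.886429 = 0.829367.
Q̄ = (S_0/π) × [bracket] = (1379/π) × 0.829367 = 364.05 W/m².
Ratio Q̄_A / Q̄_B = 289.86 / 364.05 = 0.7962.

Q̄_A / Q̄_B ≈ 0.796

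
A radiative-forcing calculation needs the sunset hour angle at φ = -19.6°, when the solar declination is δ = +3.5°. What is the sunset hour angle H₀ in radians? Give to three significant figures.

H₀ = 1.55 rad

cos H₀ = −tan φ · tan δ = −tan(-19.6°) × tan(+3.500°) = 0.0218, so H₀ = 1.5490 rad = 88.75°.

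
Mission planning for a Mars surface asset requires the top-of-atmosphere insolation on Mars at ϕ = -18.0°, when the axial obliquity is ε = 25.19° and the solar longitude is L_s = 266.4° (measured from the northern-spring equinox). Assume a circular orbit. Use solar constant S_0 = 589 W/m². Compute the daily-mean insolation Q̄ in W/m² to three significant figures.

Q̄ ≈ 202 W/m²

Solar declination: sin δ = sin ε · sin L_s = sin 25.19° × sin 266.4° = -0.42478, so δ = -25.137°.
cos h₀ = −tan(-18.0°) tan(-25.137°) = -0.1525, h₀ = 1.7239 rad.
Bracket: h₀ sin ϕ sin δ + cos ϕ cos δ sin h₀ = 1.7239×-0.30902×-0.42478 + 0.95106×0.90530×0.98831 = 0.226289 + 0.850930 = 1.077219.
Q̄ = (S_0/π) × [bracket] = (589/π) × 1.077219 = 202.0 W/m².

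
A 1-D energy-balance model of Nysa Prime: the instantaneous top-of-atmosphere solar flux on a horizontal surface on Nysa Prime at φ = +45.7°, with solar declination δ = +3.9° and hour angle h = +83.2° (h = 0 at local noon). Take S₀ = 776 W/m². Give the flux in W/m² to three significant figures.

cos θ_z = sin φ sin δ + cos φ cos δ cos h = 0.048678 + 0.082504 = 0.131182.
Flux = S₀ · cos θ_z = 776 × 0.131182 = 101.8 W/m².

102 W/m²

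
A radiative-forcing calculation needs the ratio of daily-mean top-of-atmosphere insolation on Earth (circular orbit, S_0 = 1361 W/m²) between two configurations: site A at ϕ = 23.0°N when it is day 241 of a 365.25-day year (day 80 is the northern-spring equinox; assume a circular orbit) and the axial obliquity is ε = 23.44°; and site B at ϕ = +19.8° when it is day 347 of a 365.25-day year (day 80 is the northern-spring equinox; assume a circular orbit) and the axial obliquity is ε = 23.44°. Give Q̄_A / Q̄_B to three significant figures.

— Configuration A (ϕ=+23.0°):
Solar longitude: L_s = 360° × (241 − 80)/365.25 = 158.686°.
sin δ = sin 23.44° × sin 158.686° = 0.14459, so δ = +8.313°.
cos h₀ = −tan(+23.0°) tan(+8.313°) = -0.0620, h₀ = 1.6329 rad.
Bracket: h₀ sin ϕ sin δ + cos ϕ cos δ sin h₀ = 1.6329×0.39073×0.14459 + 0.92050×0.98949×0.99807 = 0.092252 + 0.909068 = 1.001320.
Q̄ = (S_0/π) × [bracket] = (1361/π) × 1.001320 = 433.79 W/m².
— Configuration B (ϕ=+19.8°):
Solar longitude: L_s = 360° × (347 − 80)/365.25 = 263.162°.
sin δ = sin 23.44° × sin 263.162° = -0.39496, so δ = -23.263°.
cos h₀ = −tan(+19.8°) tan(-23.263°) = 0.1548, h₀ = 1.4154 rad.
Bracket: h₀ sin ϕ sin δ + cos ϕ cos δ sin h₀ = 1.4154×0.33874×-0.39496 + 0.94088×0.91870×0.98795 = -0.189365 + 0.853971 = 0.664606.
Q̄ = (S_0/π) × [bracket] = (1361/π) × 0.664606 = 287.92 W/m².
Ratio Q̄_A / Q̄_B = 433.79 / 287.92 = 1.507.

Q̄_A / Q̄_B ≈ 1.51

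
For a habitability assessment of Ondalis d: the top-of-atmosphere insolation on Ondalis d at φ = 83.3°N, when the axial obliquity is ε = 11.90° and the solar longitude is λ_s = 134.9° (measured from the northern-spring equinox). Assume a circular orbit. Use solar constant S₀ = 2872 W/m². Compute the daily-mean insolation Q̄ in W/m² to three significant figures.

Q̄ ≈ 417 W/m²

Solar declination: sin δ = sin ε · sin λ_s = sin 11.90° × sin 134.9° = 0.14606, so δ = +8.399°.
cos H₀ = −tan(+83.3°) tan(+8.399°) = -1.2569 ≤ −1 ⇒ polar day, H₀ = π.
Bracket: H₀ sin φ sin δ + cos φ cos δ sin H₀ = 3.1416×0.99317×0.14606 + 0.11667×0.98928×0.00000 = 0.455728 + 0.000000 = 0.455728.
Q̄ = (S₀/π) × [bracket] = (2872/π) × 0.455728 = 416.6 W/m².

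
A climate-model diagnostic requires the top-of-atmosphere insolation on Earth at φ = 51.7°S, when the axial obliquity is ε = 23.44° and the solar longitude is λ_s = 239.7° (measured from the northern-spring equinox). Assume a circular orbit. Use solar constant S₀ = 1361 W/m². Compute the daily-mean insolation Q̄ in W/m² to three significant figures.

Q̄ ≈ 463 W/m²

Solar declination: sin δ = sin ε · sin λ_s = sin 23.44° × sin 239.7° = -0.34345, so δ = -20.087°.
cos H₀ = −tan(-51.7°) tan(-20.087°) = -0.4630, H₀ = 2.0522 rad.
Bracket: H₀ sin φ sin δ + cos φ cos δ sin H₀ = 2.0522×-0.78478×-0.34345 + 0.61978×0.93917×0.88633 = 0.553135 + 0.515914 = 1.069049.
Q̄ = (S₀/π) × [bracket] = (1361/π) × 1.069049 = 463.1 W/m².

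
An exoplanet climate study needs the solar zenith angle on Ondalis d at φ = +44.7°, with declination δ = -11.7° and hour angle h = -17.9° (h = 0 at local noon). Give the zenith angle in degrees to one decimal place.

θ_z = 58.7°

cos θ_z = sin φ sin δ + cos φ cos δ cos h = -0.142640 + 0.662339 = 0.519699.
θ_z = arccos(0.519699) = 58.7°.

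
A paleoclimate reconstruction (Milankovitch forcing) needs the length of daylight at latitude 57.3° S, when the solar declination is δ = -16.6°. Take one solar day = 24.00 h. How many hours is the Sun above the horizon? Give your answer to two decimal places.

15.69 h

cos h₀ = −tan ϕ · tan δ = −tan(-57.3°) × tan(-16.600°) = -0.4644, so h₀ = 2.0537 rad = 117.67°.
Daylight = 2h₀/(2π) × 24.00 h = (2.0537/π) × 24.00 = 15.69 h.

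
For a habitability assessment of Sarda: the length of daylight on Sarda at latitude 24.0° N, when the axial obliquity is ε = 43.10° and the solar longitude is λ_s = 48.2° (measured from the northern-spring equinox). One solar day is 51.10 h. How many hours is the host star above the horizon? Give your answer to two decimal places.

29.89 h

Solar declination: sin δ = sin ε · sin λ_s = sin 43.10° × sin 48.2° = 0.50936, so δ = +30.621°.
cos H₀ = −tan φ · tan δ = −tan(+24.0°) × tan(+30.621°) = -0.2635, so H₀ = 1.8375 rad = 105.28°.
Daylight = 2H₀/(2π) × 51.10 h = (1.8375/π) × 51.10 = 29.89 h.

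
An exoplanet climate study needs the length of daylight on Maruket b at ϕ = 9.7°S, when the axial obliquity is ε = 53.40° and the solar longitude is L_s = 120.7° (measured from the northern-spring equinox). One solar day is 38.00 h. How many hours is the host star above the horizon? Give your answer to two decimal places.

Solar declination: sin δ = sin ε · sin L_s = sin 53.40° × sin 120.7° = 0.69030, so δ = +43.654°.
cos h₀ = −tan ϕ · tan δ = −tan(-9.7°) × tan(+43.654°) = 0.1631, so h₀ = 1.4070 rad = 80.61°.
Daylight = 2h₀/(2π) × 38.00 h = (1.4070/π) × 38.00 = 17.02 h.

17.02 h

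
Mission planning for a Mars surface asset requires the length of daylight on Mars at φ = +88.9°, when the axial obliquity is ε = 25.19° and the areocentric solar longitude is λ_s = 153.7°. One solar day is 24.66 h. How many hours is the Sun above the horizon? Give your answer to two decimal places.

24.66 h

sin δ = sin 25.19° × sin 153.7° = 0.18858, so δ = +10.870°.
Sunrise equation: cos H₀ = −tan φ · tan δ = -10.0008 ≤ −1, so the Sun never sets (polar day) and H₀ = π.
Daylight = 2H₀/(2π) × 24.66 h = (3.1416/π) × 24.66 = 24.66 h.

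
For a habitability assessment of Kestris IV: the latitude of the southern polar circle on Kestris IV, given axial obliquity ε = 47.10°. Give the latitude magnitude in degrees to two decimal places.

The polar circle is the lowest latitude that experiences at least one full rotation of continuous darkness at the northern-summer solstice; it lies at |φ| = 90° − ε = 90° − 47.10° = 42.90°.

42.90°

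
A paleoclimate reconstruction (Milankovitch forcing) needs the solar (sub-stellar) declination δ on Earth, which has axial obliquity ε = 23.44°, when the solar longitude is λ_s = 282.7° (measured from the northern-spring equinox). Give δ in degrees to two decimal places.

δ = -22.83°

sin δ = sin ε · sin λ_s = sin 23.44° × sin 282.7° = -0.388056.
δ = arcsin(-0.388056) = -22.83°.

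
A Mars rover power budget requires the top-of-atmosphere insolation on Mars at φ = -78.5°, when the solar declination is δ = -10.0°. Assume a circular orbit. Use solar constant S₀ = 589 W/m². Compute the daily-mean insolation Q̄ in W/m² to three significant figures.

Q̄ ≈ 102 W/m²

cos H₀ = −tan(-78.5°) tan(-10.000°) = -0.8667, H₀ = 2.6193 rad.
Bracket: H₀ sin φ sin δ + cos φ cos δ sin H₀ = 2.6193×-0.97992×-0.17365 + 0.19937×0.98481×0.49887 = 0.445708 + 0.097949 = 0.543657.
Q̄ = (S₀/π) × [bracket] = (589/π) × 0.543657 = 101.9 W/m².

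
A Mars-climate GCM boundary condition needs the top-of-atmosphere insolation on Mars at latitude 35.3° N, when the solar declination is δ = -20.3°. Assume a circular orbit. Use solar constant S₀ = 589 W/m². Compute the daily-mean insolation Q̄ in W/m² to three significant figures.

cos H₀ = −tan(+35.3°) tan(-20.300°) = 0.2619, H₀ = 1.3058 rad.
Bracket: H₀ sin φ sin δ + cos φ cos δ sin H₀ = 1.3058×0.57786×-0.34694 + 0.81614×0.93789×0.96509 = -0.261790 + 0.738728 = 0.476938.
Q̄ = (S₀/π) × [bracket] = (589/π) × 0.476938 = 89.42 W/m².

Q̄ ≈ 89.4 W/m²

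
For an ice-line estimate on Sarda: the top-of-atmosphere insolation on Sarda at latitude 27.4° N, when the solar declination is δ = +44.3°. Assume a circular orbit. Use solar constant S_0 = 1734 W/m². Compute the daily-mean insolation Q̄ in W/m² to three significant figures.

cos h₀ = −tan(+27.4°) tan(+44.300°) = -0.5058, h₀ = 2.1011 rad.
Bracket: h₀ sin ϕ sin δ + cos ϕ cos δ sin h₀ = 2.1011×0.46020×0.69842 + 0.88782×0.71569×0.86263 = 0.675321 + 0.548118 = 1.223439.
Q̄ = (S_0/π) × [bracket] = (1734/π) × 1.223439 = 675.3 W/m².

Q̄ ≈ 675 W/m²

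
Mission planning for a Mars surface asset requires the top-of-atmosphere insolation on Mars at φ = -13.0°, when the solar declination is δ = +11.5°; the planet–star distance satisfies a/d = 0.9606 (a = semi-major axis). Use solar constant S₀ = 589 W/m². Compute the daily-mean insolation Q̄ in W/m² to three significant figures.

cos H₀ = −tan(-13.0°) tan(+11.500°) = 0.0470, H₀ = 1.5238 rad.
Bracket: H₀ sin φ sin δ + cos φ cos δ sin H₀ = 1.5238×-0.22495×0.19937 + 0.97437×0.97992×0.99890 = -0.068340 + 0.953754 = 0.885414.
Inverse-square distance factor (a/d)² = 0.9606² = 0.922752.
Q̄ = (S₀/π) × 0.922752 × [bracket] = (589/π) × 0.922752 × 0.885414 = 153.2 W/m².

Q̄ ≈ 153 W/m²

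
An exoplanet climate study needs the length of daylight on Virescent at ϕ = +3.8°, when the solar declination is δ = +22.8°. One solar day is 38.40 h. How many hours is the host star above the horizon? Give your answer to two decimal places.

cos h₀ = −tan ϕ · tan δ = −tan(+3.8°) × tan(+22.800°) = -0.0279, so h₀ = 1.5987 rad = 91.60°.
Daylight = 2h₀/(2π) × 38.40 h = (1.5987/π) × 38.40 = 19.54 h.

19.54 h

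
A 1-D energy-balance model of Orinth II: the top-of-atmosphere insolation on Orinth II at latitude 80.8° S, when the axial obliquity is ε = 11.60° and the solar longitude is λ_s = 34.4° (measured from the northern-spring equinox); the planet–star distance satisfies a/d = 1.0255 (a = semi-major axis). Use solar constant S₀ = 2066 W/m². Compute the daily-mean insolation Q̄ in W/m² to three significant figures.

Solar declination: sin δ = sin ε · sin λ_s = sin 11.60° × sin 34.4° = 0.11360, so δ = +6.523°.
cos H₀ = −tan(-80.8°) tan(+6.523°) = 0.7060, H₀ = 0.7870 rad.
Bracket: H₀ sin φ sin δ + cos φ cos δ sin H₀ = 0.7870×-0.98714×0.11360 + 0.15988×0.99353×0.70824 = -0.088253 + 0.112501 = 0.024248.
Inverse-square distance factor (a/d)² = 1.0255² = 1.051650.
Q̄ = (S₀/π) × 1.051650 × [bracket] = (2066/π) × 1.051650 × 0.024248 = 16.77 W/m².

Q̄ ≈ 16.8 W/m²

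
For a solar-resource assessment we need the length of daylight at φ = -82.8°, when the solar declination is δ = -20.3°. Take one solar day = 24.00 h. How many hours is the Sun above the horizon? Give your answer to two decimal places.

Sunrise equation: cos H₀ = −tan φ · tan δ = -2.9281 ≤ −1, so the Sun never sets (polar day) and H₀ = π.
Daylight = 2H₀/(2π) × 24.00 h = (3.1416/π) × 24.00 = 24.00 h.

24.00 h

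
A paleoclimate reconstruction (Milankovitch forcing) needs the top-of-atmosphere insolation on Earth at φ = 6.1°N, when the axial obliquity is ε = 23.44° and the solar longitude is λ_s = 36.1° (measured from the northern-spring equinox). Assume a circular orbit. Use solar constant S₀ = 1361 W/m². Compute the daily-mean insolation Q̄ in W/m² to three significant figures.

Q̄ ≈ 436 W/m²

Solar declination: sin δ = sin ε · sin λ_s = sin 23.44° × sin 36.1° = 0.23438, so δ = +13.555°.
cos H₀ = −tan(+6.1°) tan(+13.555°) = -0.0258, H₀ = 1.5966 rad.
Bracket: H₀ sin φ sin δ + cos φ cos δ sin H₀ = 1.5966×0.10626×0.23438 + 0.99434×0.97215×0.99967 = 0.039764 + 0.966329 = 1.006093.
Q̄ = (S₀/π) × [bracket] = (1361/π) × 1.006093 = 435.9 W/m².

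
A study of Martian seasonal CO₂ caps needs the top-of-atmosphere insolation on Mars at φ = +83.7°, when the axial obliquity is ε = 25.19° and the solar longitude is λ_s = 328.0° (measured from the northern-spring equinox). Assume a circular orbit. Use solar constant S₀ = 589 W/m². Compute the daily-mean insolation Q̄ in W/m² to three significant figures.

Solar declination: sin δ = sin ε · sin λ_s = sin 25.19° × sin 328.0° = -0.22554, so δ = -13.035°.
cos H₀ = −tan(+83.7°) tan(-13.035°) = 2.0970 ≥ 1 ⇒ polar night, H₀ = 0 and Q̄ = 0.

Q̄ ≈ 0.00 W/m²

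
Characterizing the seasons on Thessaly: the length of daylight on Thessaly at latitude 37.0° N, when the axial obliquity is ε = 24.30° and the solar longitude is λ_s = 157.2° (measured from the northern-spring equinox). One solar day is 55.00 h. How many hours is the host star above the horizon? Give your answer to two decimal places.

Solar declination: sin δ = sin ε · sin λ_s = sin 24.30° × sin 157.2° = 0.15947, so δ = +9.176°.
cos H₀ = −tan φ · tan δ = −tan(+37.0°) × tan(+9.176°) = -0.1217, so H₀ = 1.6928 rad = 96.99°.
Daylight = 2H₀/(2π) × 55.00 h = (1.6928/π) × 55.00 = 29.64 h.

29.64 h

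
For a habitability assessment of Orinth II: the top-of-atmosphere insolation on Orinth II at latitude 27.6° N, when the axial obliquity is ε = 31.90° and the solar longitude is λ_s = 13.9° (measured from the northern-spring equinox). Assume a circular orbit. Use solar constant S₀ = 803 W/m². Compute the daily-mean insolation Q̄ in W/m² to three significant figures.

Q̄ ≈ 249 W/m²

Solar declination: sin δ = sin ε · sin λ_s = sin 31.90° × sin 13.9° = 0.12695, so δ = +7.293°.
cos H₀ = −tan(+27.6°) tan(+7.293°) = -0.0669, H₀ = 1.6378 rad.
Bracket: H₀ sin φ sin δ + cos φ cos δ sin H₀ = 1.6378×0.46330×0.12695 + 0.88620×0.99191×0.99776 = 0.096329 + 0.877062 = 0.973391.
Q̄ = (S₀/π) × [bracket] = (803/π) × 0.973391 = 248.8 W/m².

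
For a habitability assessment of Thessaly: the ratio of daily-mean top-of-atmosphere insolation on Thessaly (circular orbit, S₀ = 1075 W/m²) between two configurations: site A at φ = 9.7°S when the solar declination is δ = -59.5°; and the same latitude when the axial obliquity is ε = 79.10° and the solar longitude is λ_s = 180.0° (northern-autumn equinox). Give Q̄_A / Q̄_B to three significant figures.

— Configuration A (φ=-9.7°):
cos H₀ = −tan(-9.7°) tan(-59.500°) = -0.2902, H₀ = 1.8652 rad.
Bracket: H₀ sin φ sin δ + cos φ cos δ sin H₀ = 1.8652×-0.16849×-0.86163 + 0.98570×0.50754×0.95697 = 0.270782 + 0.478755 = 0.749537.
Q̄ = (S₀/π) × [bracket] = (1075/π) × 0.749537 = 256.48 W/m².
— Configuration B (φ=-9.7°):
Solar declination: sin δ = sin ε · sin λ_s = sin 79.10° × sin 180.0° = 0.00000, so δ = +0.000°.
cos H₀ = −tan(-9.7°) tan(+0.000°) = 0.0000, H₀ = 1.5708 rad.
Bracket: H₀ sin φ sin δ + cos φ cos δ sin H₀ = 1.5708×-0.16849×0.00000 + 0.98570×1.00000×1.00000 = -0.000000 + 0.985700 = 0.985700.
Q̄ = (S₀/π) × [bracket] = (1075/π) × 0.985700 = 337.29 W/m².
Ratio Q̄_A / Q̄_B = 256.48 / 337.29 = 0.7604.

Q̄_A / Q̄_B ≈ 0.760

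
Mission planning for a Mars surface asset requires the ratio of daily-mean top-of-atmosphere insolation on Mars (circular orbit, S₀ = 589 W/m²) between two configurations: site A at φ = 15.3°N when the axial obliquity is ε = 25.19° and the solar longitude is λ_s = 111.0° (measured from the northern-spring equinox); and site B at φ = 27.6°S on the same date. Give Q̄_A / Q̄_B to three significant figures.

— Configuration A (φ=+15.3°):
Solar declination: sin δ = sin ε · sin λ_s = sin 25.19° × sin 111.0° = 0.39735, so δ = +23.413°.
cos H₀ = −tan(+15.3°) tan(+23.413°) = -0.1185, H₀ = 1.6895 rad.
Bracket: H₀ sin φ sin δ + cos φ cos δ sin H₀ = 1.6895×0.26387×0.39735 + 0.96456×0.91767×0.99296 = 0.177142 + 0.878916 = 1.056058.
Q̄ = (S₀/π) × [bracket] = (589/π) × 1.056058 = 197.99 W/m².
— Configuration B (φ=-27.6°):
cos H₀ = −tan(-27.6°) tan(+23.413°) = 0.2264, H₀ = 1.3424 rad.
Bracket: H₀ sin φ sin δ + cos φ cos δ sin H₀ = 1.3424×-0.46330×0.39735 + 0.88620×0.91767×0.97404 = -0.247125 + 0.792127 = 0.545002.
Q̄ = (S₀/π) × [bracket] = (589/π) × 0.545002 = 102.18 W/m².
Ratio Q̄_A / Q̄_B = 197.99 / 102.18 = 1.938.

Q̄_A / Q̄_B ≈ 1.94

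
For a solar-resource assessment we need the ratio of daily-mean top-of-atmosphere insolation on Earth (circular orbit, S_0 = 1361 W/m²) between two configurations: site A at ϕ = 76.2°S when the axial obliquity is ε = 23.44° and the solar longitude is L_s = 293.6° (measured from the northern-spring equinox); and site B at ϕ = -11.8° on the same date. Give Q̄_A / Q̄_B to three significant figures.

— Configuration A (ϕ=-76.2°):
Solar declination: sin δ = sin ε · sin L_s = sin 23.44° × sin 293.6° = -0.36452, so δ = -21.378°.
cos h₀ = −tan(-76.2°) tan(-21.378°) = -1.5937 ≤ −1 ⇒ polar day, h₀ = π.
Bracket: h₀ sin ϕ sin δ + cos ϕ cos δ sin h₀ = 3.1416×-0.97113×-0.36452 + 0.23853×0.93120×0.00000 = 1.112115 + 0.000000 = 1.112115.
Q̄ = (S_0/π) × [bracket] = (1361/π) × 1.112115 = 481.79 W/m².
— Configuration B (ϕ=-11.8°):
cos h₀ = −tan(-11.8°) tan(-21.378°) = -0.0818, h₀ = 1.6527 rad.
Bracket: h₀ sin ϕ sin δ + cos ϕ cos δ sin h₀ = 1.6527×-0.20450×-0.36452 + 0.97887×0.93120×0.99665 = 0.123199 + 0.908470 = 1.031669.
Q̄ = (S_0/π) × [bracket] = (1361/π) × 1.031669 = 446.94 W/m².
Ratio Q̄_A / Q̄_B = 481.79 / 446.94 = 1.078.

Q̄_A / Q̄_B ≈ 1.08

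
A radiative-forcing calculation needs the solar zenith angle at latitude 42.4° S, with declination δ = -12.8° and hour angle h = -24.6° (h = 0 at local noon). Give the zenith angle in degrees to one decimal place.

cos θ_z = sin φ sin δ + cos φ cos δ cos h = 0.149391 + 0.654745 = 0.804136.
θ_z = arccos(0.804136) = 36.5°.

θ_z = 36.5°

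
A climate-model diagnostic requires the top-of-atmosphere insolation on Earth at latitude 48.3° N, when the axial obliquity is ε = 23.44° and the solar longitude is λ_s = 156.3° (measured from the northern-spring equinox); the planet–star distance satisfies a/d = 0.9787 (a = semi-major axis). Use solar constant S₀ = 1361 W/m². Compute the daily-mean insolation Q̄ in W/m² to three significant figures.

Solar declination: sin δ = sin ε · sin λ_s = sin 23.44° × sin 156.3° = 0.15989, so δ = +9.201°.
cos H₀ = −tan(+48.3°) tan(+9.201°) = -0.1818, H₀ = 1.7536 rad.
Bracket: H₀ sin φ sin δ + cos φ cos δ sin H₀ = 1.7536×0.74664×0.15989 + 0.66523×0.98713×0.98334 = 0.209345 + 0.645728 = 0.855073.
Inverse-square distance factor (a/d)² = 0.9787² = 0.957854.
Q̄ = (S₀/π) × 0.957854 × [bracket] = (1361/π) × 0.957854 × 0.855073 = 354.8 W/m².

Q̄ ≈ 355 W/m²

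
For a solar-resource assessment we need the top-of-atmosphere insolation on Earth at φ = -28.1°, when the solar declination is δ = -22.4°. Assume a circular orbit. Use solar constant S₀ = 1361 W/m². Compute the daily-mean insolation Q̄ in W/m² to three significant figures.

cos H₀ = −tan(-28.1°) tan(-22.400°) = -0.2201, H₀ = 1.7927 rad.
Bracket: H₀ sin φ sin δ + cos φ cos δ sin H₀ = 1.7927×-0.47101×-0.38107 + 0.88213×0.92455×0.97548 = 0.321768 + 0.795575 = 1.117343.
Q̄ = (S₀/π) × [bracket] = (1361/π) × 1.117343 = 484.1 W/m².

Q̄ ≈ 484 W/m²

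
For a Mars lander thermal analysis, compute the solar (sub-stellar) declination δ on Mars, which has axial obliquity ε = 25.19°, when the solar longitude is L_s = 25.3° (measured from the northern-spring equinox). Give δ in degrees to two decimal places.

sin δ = sin ε · sin L_s = sin 25.19° × sin 25.3° = 0.181893.
δ = arcsin(0.181893) = +10.48°.

δ = +10.48°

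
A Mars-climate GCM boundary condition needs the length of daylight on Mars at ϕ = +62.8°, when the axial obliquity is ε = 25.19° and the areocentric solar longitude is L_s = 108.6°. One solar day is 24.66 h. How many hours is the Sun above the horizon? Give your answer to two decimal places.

20.42 h

sin δ = sin 25.19° × sin 108.6° = 0.40339, so δ = +23.790°.
cos h₀ = −tan ϕ · tan δ = −tan(+62.8°) × tan(+23.790°) = -0.8578, so h₀ = 2.6018 rad = 149.07°.
Daylight = 2h₀/(2π) × 24.66 h = (2.6018/π) × 24.66 = 20.42 h.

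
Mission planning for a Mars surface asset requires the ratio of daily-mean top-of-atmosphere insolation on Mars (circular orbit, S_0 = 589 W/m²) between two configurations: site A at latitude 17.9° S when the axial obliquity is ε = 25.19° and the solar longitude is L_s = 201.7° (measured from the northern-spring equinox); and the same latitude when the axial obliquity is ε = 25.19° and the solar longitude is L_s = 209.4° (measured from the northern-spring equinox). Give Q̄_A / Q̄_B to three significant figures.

Q̄_A / Q̄_B ≈ 0.984

— Configuration A (ϕ=-17.9°):
Solar declination: sin δ = sin ε · sin L_s = sin 25.19° × sin 201.7° = -0.15737, so δ = -9.054°.
cos h₀ = −tan(-17.9°) tan(-9.054°) = -0.0515, h₀ = 1.6223 rad.
Bracket: h₀ sin ϕ sin δ + cos ϕ cos δ sin h₀ = 1.6223×-0.30736×-0.15737 + 0.95159×0.98754×0.99867 = 0.078469 + 0.938483 = 1.016952.
Q̄ = (S_0/π) × [bracket] = (589/π) × 1.016952 = 190.66 W/m².
— Configuration B (ϕ=-17.9°):
Solar declination: sin δ = sin ε · sin L_s = sin 25.19° × sin 209.4° = -0.20894, so δ = -12.060°.
cos h₀ = −tan(-17.9°) tan(-12.060°) = -0.0690, h₀ = 1.6399 rad.
Bracket: h₀ sin ϕ sin δ + cos ϕ cos δ sin h₀ = 1.6399×-0.30736×-0.20894 + 0.95159×0.97793×0.99762 = 0.105314 + 0.928374 = 1.033688.
Q̄ = (S_0/π) × [bracket] = (589/π) × 1.033688 = 193.80 W/m².
Ratio Q̄_A / Q̄_B = 190.66 / 193.80 = 0.9838.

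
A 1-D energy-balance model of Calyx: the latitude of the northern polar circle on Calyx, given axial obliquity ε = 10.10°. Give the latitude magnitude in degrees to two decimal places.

The polar circle is the lowest latitude that experiences at least one full rotation of continuous daylight at the northern-summer solstice; it lies at |ϕ| = 90° − ε = 90° − 10.10° = 79.90°.

79.90°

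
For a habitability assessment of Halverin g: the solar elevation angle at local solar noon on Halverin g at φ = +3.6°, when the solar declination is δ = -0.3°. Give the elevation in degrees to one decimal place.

At local noon the hour angle is zero, so the zenith angle equals |φ − δ| = |+3.6° − (-0.300°)| = 3.900°.
Elevation = 90° − 3.900° = 86.1°.

86.1°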